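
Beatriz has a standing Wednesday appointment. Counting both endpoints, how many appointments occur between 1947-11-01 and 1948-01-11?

10

1947-11-01 is a Saturday.
The range spans 72 days (inclusive of both endpoints).
72 = 7 × 10 + 2, so there are 10 full weeks plus 2 extra days.
Each full week contributes one Wednesday: 10 so far.
The 2 extra days are Saturday, Sunday — none qualify.
Total: 10 + 0 = 10.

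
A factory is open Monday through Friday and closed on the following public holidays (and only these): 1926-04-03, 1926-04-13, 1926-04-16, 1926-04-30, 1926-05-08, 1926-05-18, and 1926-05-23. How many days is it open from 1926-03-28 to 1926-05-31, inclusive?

1926-03-28 is a Sunday.
The range spans 65 days (inclusive of both endpoints).
65 = 7 × 9 + 2, so there are 9 full weeks plus 2 extra days.
Each full week contributes 5 weekdays (Mon–Fri): 9 × 5 = 45.
The 2 extra days are Sun, Mon — 1 of them qualifies.
Total: 45 + 1 = 46.
Holidays: 1926-04-03 (Sat); 1926-04-13 (Tue); 1926-04-16 (Fri); 1926-04-30 (Fri); 1926-05-08 (Sat); 1926-05-18 (Tue); 1926-05-23 (Sun).
4 of the 7 holidays fall on weekdays; the rest are weekends and were already excluded.
Business days: 46 − 4 = 42.

42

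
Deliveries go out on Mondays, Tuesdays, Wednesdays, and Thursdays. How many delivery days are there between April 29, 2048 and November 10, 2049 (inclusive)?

321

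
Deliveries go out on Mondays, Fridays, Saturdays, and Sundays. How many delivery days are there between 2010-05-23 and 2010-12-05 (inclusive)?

2010-05-23 is a Sunday.
That's 197 days from start to end, counting both.
197 = 7 × 28 + 1, so there are 28 full weeks plus 1 extra day.
Each full week contributes 4 days from the set (Mon, Fri, Sat, Sun): 28 × 4 = 112.
The 1 extra day is Sunday — 1 of them qualifies.
Total: 112 + 1 = 113.

113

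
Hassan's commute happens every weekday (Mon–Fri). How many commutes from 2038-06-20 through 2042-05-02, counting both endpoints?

1010

2038-06-20 is a Sunday.
The range spans 1413 days (inclusive of both endpoints).
1413 = 7 × 201 + 6, so there are 201 full weeks plus 6 extra days.
Each full week contributes 5 weekdays (Mon–Fri): 201 × 5 = 1005.
The 6 extra days are Sun, Mon, Tue, Wed, Thu, Fri — 5 of them qualify.
Total: 1005 + 5 = 1010.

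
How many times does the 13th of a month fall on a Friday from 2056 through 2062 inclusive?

Friday-the-13ths by year:
2056: Oct
2057: Apr, Jul
2058: Sep, Dec
2059: Jun
2060: Feb, Aug
2061: May
2062: Jan, Oct

11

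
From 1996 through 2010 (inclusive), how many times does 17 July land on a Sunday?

Day of week of July 17 in each year:
1996: Wed, 1997: Thu, 1998: Fri, 1999: Sat, 2000: Mon, 2001: Tue, 2002: Wed, 2003: Thu, 2004: Sat, 2005: Sun ✓, 2006: Mon, 2007: Tue, 2008: Thu, 2009: Fri, 2010: Sat
Sundays: 2005.

1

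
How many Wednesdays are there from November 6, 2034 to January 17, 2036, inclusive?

63 Wednesdays

November 6, 2034 is a Monday.
From November 6, 2034 to January 17, 2036 is 438 days inclusive.
438 = 7 × 62 + 4, so there are 62 full weeks plus 4 extra days.
Each full week contributes one Wednesday: 62 so far.
The 4 extra days are Mon, Tue, Wed, Thu — 1 of them qualifies.
Total: 62 + 1 = 63.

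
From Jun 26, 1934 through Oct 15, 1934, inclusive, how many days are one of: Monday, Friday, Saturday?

48

Jun 26, 1934 is a Tuesday.
From Jun 26, 1934 to Oct 15, 1934 is 112 days inclusive.
112 = 7 × 16, so the span is exactly 16 full weeks.
Each full week contributes 3 days from the set (Mon, Fri, Sat): 16 × 3 = 48.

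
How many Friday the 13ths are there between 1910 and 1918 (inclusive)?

15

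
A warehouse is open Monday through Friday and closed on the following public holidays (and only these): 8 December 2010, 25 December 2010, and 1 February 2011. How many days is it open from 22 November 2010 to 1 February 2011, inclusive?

22 November 2010 is a Monday.
That's 72 days from start to end, counting both.
72 = 7 × 10 + 2, so there are 10 full weeks plus 2 extra days.
Each full week contributes 5 weekdays (Mon–Fri): 10 × 5 = 50.
The 2 extra days are Monday, Tuesday — 2 of them qualify.
Total: 50 + 2 = 52.
Holidays: 8 December 2010 (Wed); 25 December 2010 (Sat); 1 February 2011 (Tue).
2 of the 3 holidays fall on weekdays; the rest are weekends and were already excluded.
Business days: 52 − 2 = 50.

50 business days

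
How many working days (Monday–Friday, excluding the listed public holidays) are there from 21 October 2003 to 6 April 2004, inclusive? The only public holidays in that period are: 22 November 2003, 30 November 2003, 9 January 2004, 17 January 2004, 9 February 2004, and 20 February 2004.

118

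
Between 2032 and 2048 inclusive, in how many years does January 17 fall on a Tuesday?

3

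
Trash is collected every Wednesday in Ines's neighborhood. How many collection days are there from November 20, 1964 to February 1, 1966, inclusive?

62 Wednesdays

November 20, 1964 is a Friday.
The range spans 439 days (inclusive of both endpoints).
439 = 7 × 62 + 5, so there are 62 full weeks plus 5 extra days.
Each full week contributes one Wednesday: 62 so far.
The 5 extra days are Fri, Sat, Sun, Mon, Tue — none qualify.
Total: 62 + 0 = 62.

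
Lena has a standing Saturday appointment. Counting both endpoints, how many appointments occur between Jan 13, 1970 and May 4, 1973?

Jan 13, 1970 is a Tuesday.
That's 1208 days from start to end, counting both.
1208 = 7 × 172 + 4, so there are 172 full weeks plus 4 extra days.
Each full week contributes one Saturday: 172 so far.
The 4 extra days are Tuesday, Wednesday, Thursday, Friday — none qualify.
Total: 172 + 0 = 172.

172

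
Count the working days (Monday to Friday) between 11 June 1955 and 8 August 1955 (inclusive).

11 June 1955 is a Saturday.
That's 59 days from start to end, counting both.
59 = 7 × 8 + 3, so there are 8 full weeks plus 3 extra days.
Each full week contributes 5 weekdays (Mon–Fri): 8 × 5 = 40.
The 3 extra days are Sat, Sun, Mon — 1 of them qualifies.
Total: 40 + 1 = 41.

41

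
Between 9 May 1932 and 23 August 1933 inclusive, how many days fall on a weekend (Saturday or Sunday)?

9 May 1932 is a Monday.
The range spans 472 days (inclusive of both endpoints).
472 = 7 × 67 + 3, so there are 67 full weeks plus 3 extra days.
Each full week contributes 2 weekend days (Sat, Sun): 67 × 2 = 134.
The 3 extra days are Monday, Tuesday, Wednesday — none qualify.
Total: 134 + 0 = 134.

134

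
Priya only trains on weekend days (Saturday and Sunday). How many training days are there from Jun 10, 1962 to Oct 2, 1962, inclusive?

33

Jun 10, 1962 is a Sunday.
That's 115 days from start to end, counting both.
115 = 7 × 16 + 3, so there are 16 full weeks plus 3 extra days.
Each full week contributes 2 weekend days (Sat, Sun): 16 × 2 = 32.
The 3 extra days are Sunday, Monday, Tuesday — 1 of them qualifies.
Total: 32 + 1 = 33.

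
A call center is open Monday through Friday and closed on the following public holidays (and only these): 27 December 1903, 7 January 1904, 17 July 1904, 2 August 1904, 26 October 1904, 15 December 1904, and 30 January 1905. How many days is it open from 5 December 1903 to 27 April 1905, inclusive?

359

5 December 1903 is a Saturday.
The range spans 510 days (inclusive of both endpoints).
510 = 7 × 72 + 6, so there are 72 full weeks plus 6 extra days.
Each full week contributes 5 weekdays (Mon–Fri): 72 × 5 = 360.
The 6 extra days are Sat, Sun, Mon, Tue, Wed, Thu — 4 of them qualify.
Total: 360 + 4 = 364.
Holidays: 27 December 1903 (Sun); 7 January 1904 (Thu); 17 July 1904 (Sun); 2 August 1904 (Tue); 26 October 1904 (Wed); 15 December 1904 (Thu); 30 January 1905 (Mon).
5 of the 7 holidays fall on weekdays; the rest are weekends and were already excluded.
Business days: 364 − 5 = 359.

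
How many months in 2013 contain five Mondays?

4

A month has five Mondays exactly when Monday falls within its first (length − 28) days.
Jan: 31 days, starts Tue → 5 of Tue, Wed, Thu
Feb: 28 days, starts Fri → 5 of (none)
Mar: 31 days, starts Fri → 5 of Fri, Sat, Sun
Apr: 30 days, starts Mon → 5 of Mon, Tue ✓
May: 31 days, starts Wed → 5 of Wed, Thu, Fri
Jun: 30 days, starts Sat → 5 of Sat, Sun
Jul: 31 days, starts Mon → 5 of Mon, Tue, Wed ✓
Aug: 31 days, starts Thu → 5 of Thu, Fri, Sat
Sep: 30 days, starts Sun → 5 of Sun, Mon ✓
Oct: 31 days, starts Tue → 5 of Tue, Wed, Thu
Nov: 30 days, starts Fri → 5 of Fri, Sat
Dec: 31 days, starts Sun → 5 of Sun, Mon, Tue ✓
Months with five Mondays: Apr, Jul, Sep, Dec.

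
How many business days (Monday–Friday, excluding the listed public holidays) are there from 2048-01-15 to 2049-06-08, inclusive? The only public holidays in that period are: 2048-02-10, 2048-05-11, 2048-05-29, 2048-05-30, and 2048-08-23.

362

2048-01-15 is a Wednesday.
The range spans 511 days (inclusive of both endpoints).
511 = 7 × 73, so the span is exactly 73 full weeks.
Each full week contributes 5 weekdays (Mon–Fri): 73 × 5 = 365.
Total: 365.
Holidays: 2048-02-10 (Mon); 2048-05-11 (Mon); 2048-05-29 (Fri); 2048-05-30 (Sat); 2048-08-23 (Sun).
3 of the 5 holidays fall on weekdays; the rest are weekends and were already excluded.
Business days: 365 − 3 = 362.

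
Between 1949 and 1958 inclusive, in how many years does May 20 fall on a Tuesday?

2

Day of week of May 20 in each year:
1949: Fri, 1950: Sat, 1951: Sun, 1952: Tue ✓, 1953: Wed, 1954: Thu, 1955: Fri, 1956: Sun, 1957: Mon, 1958: Tue ✓
Tuesdays: 1952, 1958.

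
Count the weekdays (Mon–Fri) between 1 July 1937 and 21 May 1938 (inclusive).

232 weekdays

1 July 1937 is a Thursday.
That's 325 days from start to end, counting both.
325 = 7 × 46 + 3, so there are 46 full weeks plus 3 extra days.
Each full week contributes 5 weekdays (Mon–Fri): 46 × 5 = 230.
The 3 extra days are Thursday, Friday, Saturday — 2 of them qualify.
Total: 230 + 2 = 232.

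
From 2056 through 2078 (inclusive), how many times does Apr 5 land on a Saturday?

Day of week of April 5 in each year:
2056: Wed, 2057: Thu, 2058: Fri, 2059: Sat ✓, 2060: Mon, 2061: Tue, 2062: Wed, 2063: Thu, 2064: Sat ✓, 2065: Sun, 2066: Mon, 2067: Tue, 2068: Thu, 2069: Fri, 2070: Sat ✓, 2071: Sun, 2072: Tue, 2073: Wed, 2074: Thu, 2075: Fri, 2076: Sun, 2077: Mon, 2078: Tue
Saturdays: 2059, 2064, 2070.

3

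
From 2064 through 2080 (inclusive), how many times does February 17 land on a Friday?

Day of week of February 17 in each year:
2064: Sun, 2065: Tue, 2066: Wed, 2067: Thu, 2068: Fri ✓, 2069: Sun, 2070: Mon, 2071: Tue, 2072: Wed, 2073: Fri ✓, 2074: Sat, 2075: Sun, 2076: Mon, 2077: Wed, 2078: Thu, 2079: Fri ✓, 2080: Sat
Fridays: 2068, 2073, 2079.

3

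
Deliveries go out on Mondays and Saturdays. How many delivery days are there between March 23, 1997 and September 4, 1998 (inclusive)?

151

March 23, 1997 is a Sunday.
The range spans 531 days (inclusive of both endpoints).
531 = 7 × 75 + 6, so there are 75 full weeks plus 6 extra days.
Each full week contributes 2 days from the set (Mon, Sat): 75 × 2 = 150.
The 6 extra days are Sun, Mon, Tue, Wed, Thu, Fri — 1 of them qualifies.
Total: 150 + 1 = 151.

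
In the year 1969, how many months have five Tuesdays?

4

A month has five Tuesdays exactly when Tuesday falls within its first (length − 28) days.
Jan: 31 days, starts Wed → 5 of Wed, Thu, Fri
Feb: 28 days, starts Sat → 5 of (none)
Mar: 31 days, starts Sat → 5 of Sat, Sun, Mon
Apr: 30 days, starts Tue → 5 of Tue, Wed ✓
May: 31 days, starts Thu → 5 of Thu, Fri, Sat
Jun: 30 days, starts Sun → 5 of Sun, Mon
Jul: 31 days, starts Tue → 5 of Tue, Wed, Thu ✓
Aug: 31 days, starts Fri → 5 of Fri, Sat, Sun
Sep: 30 days, starts Mon → 5 of Mon, Tue ✓
Oct: 31 days, starts Wed → 5 of Wed, Thu, Fri
Nov: 30 days, starts Sat → 5 of Sat, Sun
Dec: 31 days, starts Mon → 5 of Mon, Tue, Wed ✓
Months with five Tuesdays: Apr, Jul, Sep, Dec.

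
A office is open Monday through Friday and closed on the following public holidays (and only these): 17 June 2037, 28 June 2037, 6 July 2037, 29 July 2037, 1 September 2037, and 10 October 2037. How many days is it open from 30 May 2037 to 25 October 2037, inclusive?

30 May 2037 is a Saturday.
From 30 May 2037 to 25 October 2037 is 149 days inclusive.
149 = 7 × 21 + 2, so there are 21 full weeks plus 2 extra days.
Each full week contributes 5 weekdays (Mon–Fri): 21 × 5 = 105.
The 2 extra days are Sat, Sun — none qualify.
Total: 105 + 0 = 105.
Holidays: 17 June 2037 (Wed); 28 June 2037 (Sun); 6 July 2037 (Mon); 29 July 2037 (Wed); 1 September 2037 (Tue); 10 October 2037 (Sat).
4 of the 6 holidays fall on weekdays; the rest are weekends and were already excluded.
Business days: 105 − 4 = 101.

101 working days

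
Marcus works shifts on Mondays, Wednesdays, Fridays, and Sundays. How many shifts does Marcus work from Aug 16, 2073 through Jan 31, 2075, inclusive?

Aug 16, 2073 is a Wednesday.
From Aug 16, 2073 to Jan 31, 2075 is 534 days inclusive.
534 = 7 × 76 + 2, so there are 76 full weeks plus 2 extra days.
Each full week contributes 4 days from the set (Mon, Wed, Fri, Sun): 76 × 4 = 304.
The 2 extra days are Wednesday, Thursday — 1 of them qualifies.
Total: 304 + 1 = 305.

305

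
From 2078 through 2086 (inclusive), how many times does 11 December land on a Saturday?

Day of week of December 11 in each year:
2078: Sun, 2079: Mon, 2080: Wed, 2081: Thu, 2082: Fri, 2083: Sat ✓, 2084: Mon, 2085: Tue, 2086: Wed
Saturdays: 2083.

1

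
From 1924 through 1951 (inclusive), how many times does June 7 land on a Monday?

4

Day of week of June 7 in each year:
1924: Sat, 1925: Sun, 1926: Mon ✓, 1927: Tue, 1928: Thu, 1929: Fri, 1930: Sat, 1931: Sun, 1932: Tue, 1933: Wed, 1934: Thu, 1935: Fri, 1936: Sun, 1937: Mon ✓, 1938: Tue, 1939: Wed, 1940: Fri, 1941: Sat, 1942: Sun, 1943: Mon ✓, 1944: Wed, 1945: Thu, 1946: Fri, 1947: Sat, 1948: Mon ✓, 1949: Tue, 1950: Wed, 1951: Thu
Mondays: 1926, 1937, 1943, 1948.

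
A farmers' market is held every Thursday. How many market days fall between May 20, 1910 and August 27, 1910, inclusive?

14

May 20, 1910 is a Friday.
That's 100 days from start to end, counting both.
100 = 7 × 14 + 2, so there are 14 full weeks plus 2 extra days.
Each full week contributes one Thursday: 14 so far.
The 2 extra days are Friday, Saturday — none qualify.
Total: 14 + 0 = 14.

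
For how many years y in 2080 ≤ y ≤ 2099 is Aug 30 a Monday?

3

Day of week of August 30 in each year:
2080: Fri, 2081: Sat, 2082: Sun, 2083: Mon ✓, 2084: Wed, 2085: Thu, 2086: Fri, 2087: Sat, 2088: Mon ✓, 2089: Tue, 2090: Wed, 2091: Thu, 2092: Sat, 2093: Sun, 2094: Mon ✓, 2095: Tue, 2096: Thu, 2097: Fri, 2098: Sat, 2099: Sun
Mondays: 2083, 2088, 2094.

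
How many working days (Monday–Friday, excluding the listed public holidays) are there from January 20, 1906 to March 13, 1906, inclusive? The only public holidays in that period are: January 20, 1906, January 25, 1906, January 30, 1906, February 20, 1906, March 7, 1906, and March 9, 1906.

32 working days

January 20, 1906 is a Saturday.
The range spans 53 days (inclusive of both endpoints).
53 = 7 × 7 + 4, so there are 7 full weeks plus 4 extra days.
Each full week contributes 5 weekdays (Mon–Fri): 7 × 5 = 35.
The 4 extra days are Sat, Sun, Mon, Tue — 2 of them qualify.
Total: 35 + 2 = 37.
Holidays: January 20, 1906 (Sat); January 25, 1906 (Thu); January 30, 1906 (Tue); February 20, 1906 (Tue); March 7, 1906 (Wed); March 9, 1906 (Fri).
5 of the 6 holidays fall on weekdays; the rest are weekends and were already excluded.
Business days: 37 − 5 = 32.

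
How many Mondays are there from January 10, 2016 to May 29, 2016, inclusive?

20 Mondays

January 10, 2016 is a Sunday.
From January 10, 2016 to May 29, 2016 is 141 days inclusive.
141 = 7 × 20 + 1, so there are 20 full weeks plus 1 extra day.
Each full week contributes one Monday: 20 so far.
The 1 extra day is Sun — none qualify.
Total: 20 + 0 = 20.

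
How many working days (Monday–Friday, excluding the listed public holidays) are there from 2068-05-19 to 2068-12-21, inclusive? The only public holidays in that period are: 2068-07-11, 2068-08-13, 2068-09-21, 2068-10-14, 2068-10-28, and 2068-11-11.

2068-05-19 is a Saturday.
The range spans 217 days (inclusive of both endpoints).
217 = 7 × 31, so the span is exactly 31 full weeks.
Each full week contributes 5 weekdays (Mon–Fri): 31 × 5 = 155.
Total: 155.
Holidays: 2068-07-11 (Wed); 2068-08-13 (Mon); 2068-09-21 (Fri); 2068-10-14 (Sun); 2068-10-28 (Sun); 2068-11-11 (Sun).
3 of the 6 holidays fall on weekdays; the rest are weekends and were already excluded.
Business days: 155 − 3 = 152.

152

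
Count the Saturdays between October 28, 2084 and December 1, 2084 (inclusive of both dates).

October 28, 2084 is a Saturday.
From October 28, 2084 to December 1, 2084 is 35 days inclusive.
35 = 7 × 5, so the span is exactly 5 full weeks.
Each full week contributes one Saturday: 5 so far.

5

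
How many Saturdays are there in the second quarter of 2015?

April 1, 2015 is a Wednesday.
The range spans 91 days (inclusive of both endpoints).
91 = 7 × 13, so the span is exactly 13 full weeks.
Each full week contributes one Saturday: 13 so far.

13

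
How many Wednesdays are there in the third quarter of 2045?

July 1, 2045 is a Saturday.
The range spans 92 days (inclusive of both endpoints).
92 = 7 × 13 + 1, so there are 13 full weeks plus 1 extra day.
Each full week contributes one Wednesday: 13 so far.
The 1 extra day is Saturday — none qualify.
Total: 13 + 0 = 13.

13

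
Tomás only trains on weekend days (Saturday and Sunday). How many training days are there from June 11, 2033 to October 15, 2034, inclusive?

142

June 11, 2033 is a Saturday.
That's 492 days from start to end, counting both.
492 = 7 × 70 + 2, so there are 70 full weeks plus 2 extra days.
Each full week contributes 2 weekend days (Sat, Sun): 70 × 2 = 140.
The 2 extra days are Sat, Sun — 2 of them qualify.
Total: 140 + 2 = 142.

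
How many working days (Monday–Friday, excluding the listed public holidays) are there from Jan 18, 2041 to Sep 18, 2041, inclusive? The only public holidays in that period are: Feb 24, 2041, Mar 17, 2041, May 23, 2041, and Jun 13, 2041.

172 working days

Jan 18, 2041 is a Friday.
That's 244 days from start to end, counting both.
244 = 7 × 34 + 6, so there are 34 full weeks plus 6 extra days.
Each full week contributes 5 weekdays (Mon–Fri): 34 × 5 = 170.
The 6 extra days are Fri, Sat, Sun, Mon, Tue, Wed — 4 of them qualify.
Total: 170 + 4 = 174.
Holidays: Feb 24, 2041 (Sun); Mar 17, 2041 (Sun); May 23, 2041 (Thu); Jun 13, 2041 (Thu).
2 of the 4 holidays fall on weekdays; the rest are weekends and were already excluded.
Business days: 174 − 2 = 172.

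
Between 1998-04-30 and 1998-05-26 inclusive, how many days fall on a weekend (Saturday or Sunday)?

8

1998-04-30 is a Thursday.
From 1998-04-30 to 1998-05-26 is 27 days inclusive.
27 = 7 × 3 + 6, so there are 3 full weeks plus 6 extra days.
Each full week contributes 2 weekend days (Sat, Sun): 3 × 2 = 6.
The 6 extra days are Thu, Fri, Sat, Sun, Mon, Tue — 2 of them qualify.
Total: 6 + 2 = 8.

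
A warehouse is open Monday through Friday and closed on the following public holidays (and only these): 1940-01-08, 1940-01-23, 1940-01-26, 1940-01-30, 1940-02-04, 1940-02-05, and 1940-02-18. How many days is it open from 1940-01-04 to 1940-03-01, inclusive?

37

1940-01-04 is a Thursday.
That's 58 days from start to end, counting both.
58 = 7 × 8 + 2, so there are 8 full weeks plus 2 extra days.
Each full week contributes 5 weekdays (Mon–Fri): 8 × 5 = 40.
The 2 extra days are Thu, Fri — 2 of them qualify.
Total: 40 + 2 = 42.
Holidays: 1940-01-08 (Mon); 1940-01-23 (Tue); 1940-01-26 (Fri); 1940-01-30 (Tue); 1940-02-04 (Sun); 1940-02-05 (Mon); 1940-02-18 (Sun).
5 of the 7 holidays fall on weekdays; the rest are weekends and were already excluded.
Business days: 42 − 5 = 37.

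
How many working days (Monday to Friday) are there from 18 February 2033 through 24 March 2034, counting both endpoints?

286

18 February 2033 is a Friday.
That's 400 days from start to end, counting both.
400 = 7 × 57 + 1, so there are 57 full weeks plus 1 extra day.
Each full week contributes 5 weekdays (Mon–Fri): 57 × 5 = 285.
The 1 extra day is Friday — 1 of them qualifies.
Total: 285 + 1 = 286.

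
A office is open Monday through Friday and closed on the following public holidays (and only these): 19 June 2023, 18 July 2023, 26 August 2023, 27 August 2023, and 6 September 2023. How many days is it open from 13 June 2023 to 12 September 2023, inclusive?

63

13 June 2023 is a Tuesday.
The range spans 92 days (inclusive of both endpoints).
92 = 7 × 13 + 1, so there are 13 full weeks plus 1 extra day.
Each full week contributes 5 weekdays (Mon–Fri): 13 × 5 = 65.
The 1 extra day is Tue — 1 of them qualifies.
Total: 65 + 1 = 66.
Holidays: 19 June 2023 (Mon); 18 July 2023 (Tue); 26 August 2023 (Sat); 27 August 2023 (Sun); 6 September 2023 (Wed).
3 of the 5 holidays fall on weekdays; the rest are weekends and were already excluded.
Business days: 66 − 3 = 63.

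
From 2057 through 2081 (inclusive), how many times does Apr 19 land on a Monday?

3

Day of week of April 19 in each year:
2057: Thu, 2058: Fri, 2059: Sat, 2060: Mon ✓, 2061: Tue, 2062: Wed, 2063: Thu, 2064: Sat, 2065: Sun, 2066: Mon ✓, 2067: Tue, 2068: Thu, 2069: Fri, 2070: Sat, 2071: Sun, 2072: Tue, 2073: Wed, 2074: Thu, 2075: Fri, 2076: Sun, 2077: Mon ✓, 2078: Tue, 2079: Wed, 2080: Fri, 2081: Sat
Mondays: 2060, 2066, 2077.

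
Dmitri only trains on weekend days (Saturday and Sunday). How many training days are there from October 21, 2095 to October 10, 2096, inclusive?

October 21, 2095 is a Friday.
That's 356 days from start to end, counting both.
356 = 7 × 50 + 6, so there are 50 full weeks plus 6 extra days.
Each full week contributes 2 weekend days (Sat, Sun): 50 × 2 = 100.
The 6 extra days are Fri, Sat, Sun, Mon, Tue, Wed — 2 of them qualify.
Total: 100 + 2 = 102.

102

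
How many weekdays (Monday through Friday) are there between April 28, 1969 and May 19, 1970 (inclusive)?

April 28, 1969 is a Monday.
The range spans 387 days (inclusive of both endpoints).
387 = 7 × 55 + 2, so there are 55 full weeks plus 2 extra days.
Each full week contributes 5 weekdays (Mon–Fri): 55 × 5 = 275.
The 2 extra days are Monday, Tuesday — 2 of them qualify.
Total: 275 + 2 = 277.

277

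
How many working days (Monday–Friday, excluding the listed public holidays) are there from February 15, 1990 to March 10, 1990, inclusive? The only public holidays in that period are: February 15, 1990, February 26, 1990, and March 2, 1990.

February 15, 1990 is a Thursday.
The range spans 24 days (inclusive of both endpoints).
24 = 7 × 3 + 3, so there are 3 full weeks plus 3 extra days.
Each full week contributes 5 weekdays (Mon–Fri): 3 × 5 = 15.
The 3 extra days are Thu, Fri, Sat — 2 of them qualify.
Total: 15 + 2 = 17.
Holidays: February 15, 1990 (Thu); February 26, 1990 (Mon); March 2, 1990 (Fri).
All 3 holidays fall on weekdays, so subtract 3.
Business days: 17 − 3 = 14.

14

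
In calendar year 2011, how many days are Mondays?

Jan 1, 2011 is a Saturday.
From Jan 1, 2011 to Dec 31, 2011 is 365 days inclusive.
365 = 7 × 52 + 1, so there are 52 full weeks plus 1 extra day.
Each full week contributes one Monday: 52 so far.
The 1 extra day is Saturday — none qualify.
Total: 52 + 0 = 52.

52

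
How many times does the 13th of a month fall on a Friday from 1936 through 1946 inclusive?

18

Friday-the-13ths by year:
1936: Mar, Nov
1937: Aug
1938: May
1939: Jan, Oct
1940: Sep, Dec
1941: Jun
1942: Feb, Mar, Nov
1943: Aug
1944: Oct
1945: Apr, Jul
1946: Sep, Dec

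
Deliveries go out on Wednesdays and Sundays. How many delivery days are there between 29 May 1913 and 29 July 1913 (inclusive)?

29 May 1913 is a Thursday.
The range spans 62 days (inclusive of both endpoints).
62 = 7 × 8 + 6, so there are 8 full weeks plus 6 extra days.
Each full week contributes 2 days from the set (Wed, Sun): 8 × 2 = 16.
The 6 extra days are Thursday, Friday, Saturday, Sunday, Monday, Tuesday — 1 of them qualifies.
Total: 16 + 1 = 17.

17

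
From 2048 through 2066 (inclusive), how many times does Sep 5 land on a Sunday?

4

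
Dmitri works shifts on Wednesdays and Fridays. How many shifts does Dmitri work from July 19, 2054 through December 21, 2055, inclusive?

July 19, 2054 is a Sunday.
The range spans 521 days (inclusive of both endpoints).
521 = 7 × 74 + 3, so there are 74 full weeks plus 3 extra days.
Each full week contributes 2 days from the set (Wed, Fri): 74 × 2 = 148.
The 3 extra days are Sunday, Monday, Tuesday — none qualify.
Total: 148 + 0 = 148.

148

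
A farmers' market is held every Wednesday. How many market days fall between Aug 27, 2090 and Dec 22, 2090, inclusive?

Aug 27, 2090 is a Sunday.
That's 118 days from start to end, counting both.
118 = 7 × 16 + 6, so there are 16 full weeks plus 6 extra days.
Each full week contributes one Wednesday: 16 so far.
The 6 extra days are Sunday, Monday, Tuesday, Wednesday, Thursday, Friday — 1 of them qualifies.
Total: 16 + 1 = 17.

17 Wednesdays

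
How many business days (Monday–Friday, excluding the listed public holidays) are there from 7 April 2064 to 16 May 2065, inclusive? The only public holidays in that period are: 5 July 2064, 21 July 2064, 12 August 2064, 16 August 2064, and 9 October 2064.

7 April 2064 is a Monday.
That's 405 days from start to end, counting both.
405 = 7 × 57 + 6, so there are 57 full weeks plus 6 extra days.
Each full week contributes 5 weekdays (Mon–Fri): 57 × 5 = 285.
The 6 extra days are Monday, Tuesday, Wednesday, Thursday, Friday, Saturday — 5 of them qualify.
Total: 285 + 5 = 290.
Holidays: 5 July 2064 (Sat); 21 July 2064 (Mon); 12 August 2064 (Tue); 16 August 2064 (Sat); 9 October 2064 (Thu).
3 of the 5 holidays fall on weekdays; the rest are weekends and were already excluded.
Business days: 290 − 3 = 287.

287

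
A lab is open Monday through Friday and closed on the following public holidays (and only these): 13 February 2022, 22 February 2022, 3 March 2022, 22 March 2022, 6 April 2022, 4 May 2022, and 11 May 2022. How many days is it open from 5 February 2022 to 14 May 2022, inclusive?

64 working days

5 February 2022 is a Saturday.
That's 99 days from start to end, counting both.
99 = 7 × 14 + 1, so there are 14 full weeks plus 1 extra day.
Each full week contributes 5 weekdays (Mon–Fri): 14 × 5 = 70.
The 1 extra day is Sat — none qualify.
Total: 70 + 0 = 70.
Holidays: 13 February 2022 (Sun); 22 February 2022 (Tue); 3 March 2022 (Thu); 22 March 2022 (Tue); 6 April 2022 (Wed); 4 May 2022 (Wed); 11 May 2022 (Wed).
6 of the 7 holidays fall on weekdays; the rest are weekends and were already excluded.
Business days: 70 − 6 = 64.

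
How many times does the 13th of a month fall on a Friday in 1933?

2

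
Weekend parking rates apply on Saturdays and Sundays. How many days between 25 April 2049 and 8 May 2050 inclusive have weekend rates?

109

25 April 2049 is a Sunday.
That's 379 days from start to end, counting both.
379 = 7 × 54 + 1, so there are 54 full weeks plus 1 extra day.
Each full week contributes 2 weekend days (Sat, Sun): 54 × 2 = 108.
The 1 extra day is Sun — 1 of them qualifies.
Total: 108 + 1 = 109.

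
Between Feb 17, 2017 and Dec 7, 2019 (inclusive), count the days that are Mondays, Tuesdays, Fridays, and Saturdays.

Feb 17, 2017 is a Friday.
The range spans 1024 days (inclusive of both endpoints).
1024 = 7 × 146 + 2, so there are 146 full weeks plus 2 extra days.
Each full week contributes 4 days from the set (Mon, Tue, Fri, Sat): 146 × 4 = 584.
The 2 extra days are Friday, Saturday — 2 of them qualify.
Total: 584 + 2 = 586.

586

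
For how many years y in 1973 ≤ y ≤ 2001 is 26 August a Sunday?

Day of week of August 26 in each year:
1973: Sun ✓, 1974: Mon, 1975: Tue, 1976: Thu, 1977: Fri, 1978: Sat, 1979: Sun ✓, 1980: Tue, 1981: Wed, 1982: Thu, 1983: Fri, 1984: Sun ✓, 1985: Mon, 1986: Tue, 1987: Wed, 1988: Fri, 1989: Sat, 1990: Sun ✓, 1991: Mon, 1992: Wed, 1993: Thu, 1994: Fri, 1995: Sat, 1996: Mon, 1997: Tue, 1998: Wed, 1999: Thu, 2000: Sat, 2001: Sun ✓
Sundays: 1973, 1979, 1984, 1990, 2001.

5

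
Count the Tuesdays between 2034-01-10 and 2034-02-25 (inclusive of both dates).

2034-01-10 is a Tuesday.
From 2034-01-10 to 2034-02-25 is 47 days inclusive.
47 = 7 × 6 + 5, so there are 6 full weeks plus 5 extra days.
Each full week contributes one Tuesday: 6 so far.
The 5 extra days are Tue, Wed, Thu, Fri, Sat — 1 of them qualifies.
Total: 6 + 1 = 7.

7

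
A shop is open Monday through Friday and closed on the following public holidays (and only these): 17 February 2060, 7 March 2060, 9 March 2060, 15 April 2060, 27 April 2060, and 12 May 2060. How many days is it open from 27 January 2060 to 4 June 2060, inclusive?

89

27 January 2060 is a Tuesday.
The range spans 130 days (inclusive of both endpoints).
130 = 7 × 18 + 4, so there are 18 full weeks plus 4 extra days.
Each full week contributes 5 weekdays (Mon–Fri): 18 × 5 = 90.
The 4 extra days are Tuesday, Wednesday, Thursday, Friday — 4 of them qualify.
Total: 90 + 4 = 94.
Holidays: 17 February 2060 (Tue); 7 March 2060 (Sun); 9 March 2060 (Tue); 15 April 2060 (Thu); 27 April 2060 (Tue); 12 May 2060 (Wed).
5 of the 6 holidays fall on weekdays; the rest are weekends and were already excluded.
Business days: 94 − 5 = 89.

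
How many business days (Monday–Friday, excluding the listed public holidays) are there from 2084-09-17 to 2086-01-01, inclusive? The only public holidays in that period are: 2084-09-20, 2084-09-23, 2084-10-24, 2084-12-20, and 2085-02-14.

333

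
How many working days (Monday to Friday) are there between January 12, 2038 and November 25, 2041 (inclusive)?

1010

January 12, 2038 is a Tuesday.
That's 1414 days from start to end, counting both.
1414 = 7 × 202, so the span is exactly 202 full weeks.
Each full week contributes 5 weekdays (Mon–Fri): 202 × 5 = 1010.
Total: 1010.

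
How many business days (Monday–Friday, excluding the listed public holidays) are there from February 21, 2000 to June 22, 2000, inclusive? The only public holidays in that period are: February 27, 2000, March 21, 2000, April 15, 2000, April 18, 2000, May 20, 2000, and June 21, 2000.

February 21, 2000 is a Monday.
The range spans 123 days (inclusive of both endpoints).
123 = 7 × 17 + 4, so there are 17 full weeks plus 4 extra days.
Each full week contributes 5 weekdays (Mon–Fri): 17 × 5 = 85.
The 4 extra days are Mon, Tue, Wed, Thu — 4 of them qualify.
Total: 85 + 4 = 89.
Holidays: February 27, 2000 (Sun); March 21, 2000 (Tue); April 15, 2000 (Sat); April 18, 2000 (Tue); May 20, 2000 (Sat); June 21, 2000 (Wed).
3 of the 6 holidays fall on weekdays; the rest are weekends and were already excluded.
Business days: 89 − 3 = 86.

86 business days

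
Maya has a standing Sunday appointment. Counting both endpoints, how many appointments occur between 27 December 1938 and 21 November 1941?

151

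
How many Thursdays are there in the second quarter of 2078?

13

2078-04-01 is a Friday.
From 2078-04-01 to 2078-06-30 is 91 days inclusive.
91 = 7 × 13, so the span is exactly 13 full weeks.
Each full week contributes one Thursday: 13 so far.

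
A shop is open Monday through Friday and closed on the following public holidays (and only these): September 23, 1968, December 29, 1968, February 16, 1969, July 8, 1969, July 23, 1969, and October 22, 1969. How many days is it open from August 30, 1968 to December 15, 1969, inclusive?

August 30, 1968 is a Friday.
That's 473 days from start to end, counting both.
473 = 7 × 67 + 4, so there are 67 full weeks plus 4 extra days.
Each full week contributes 5 weekdays (Mon–Fri): 67 × 5 = 335.
The 4 extra days are Friday, Saturday, Sunday, Monday — 2 of them qualify.
Total: 335 + 2 = 337.
Holidays: September 23, 1968 (Mon); December 29, 1968 (Sun); February 16, 1969 (Sun); July 8, 1969 (Tue); July 23, 1969 (Wed); October 22, 1969 (Wed).
4 of the 6 holidays fall on weekdays; the rest are weekends and were already excluded.
Business days: 337 − 4 = 333.

333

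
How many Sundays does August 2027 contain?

5

August 1, 2027 is a Sunday.
The range spans 31 days (inclusive of both endpoints).
31 = 7 × 4 + 3, so there are 4 full weeks plus 3 extra days.
Each full week contributes one Sunday: 4 so far.
The 3 extra days are Sunday, Monday, Tuesday — 1 of them qualifies.
Total: 4 + 1 = 5.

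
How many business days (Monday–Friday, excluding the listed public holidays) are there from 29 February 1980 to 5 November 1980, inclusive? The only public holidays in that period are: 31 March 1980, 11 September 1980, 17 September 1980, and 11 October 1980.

176 business days

29 February 1980 is a Friday.
The range spans 251 days (inclusive of both endpoints).
251 = 7 × 35 + 6, so there are 35 full weeks plus 6 extra days.
Each full week contributes 5 weekdays (Mon–Fri): 35 × 5 = 175.
The 6 extra days are Fri, Sat, Sun, Mon, Tue, Wed — 4 of them qualify.
Total: 175 + 4 = 179.
Holidays: 31 March 1980 (Mon); 11 September 1980 (Thu); 17 September 1980 (Wed); 11 October 1980 (Sat).
3 of the 4 holidays fall on weekdays; the rest are weekends and were already excluded.
Business days: 179 − 3 = 176.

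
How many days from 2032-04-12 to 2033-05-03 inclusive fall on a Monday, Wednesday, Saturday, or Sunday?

221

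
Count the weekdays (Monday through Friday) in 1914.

261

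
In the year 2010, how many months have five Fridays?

5

A month has five Fridays exactly when Friday falls within its first (length − 28) days.
Jan: 31 days, starts Fri → 5 of Fri, Sat, Sun ✓
Feb: 28 days, starts Mon → 5 of (none)
Mar: 31 days, starts Mon → 5 of Mon, Tue, Wed
Apr: 30 days, starts Thu → 5 of Thu, Fri ✓
May: 31 days, starts Sat → 5 of Sat, Sun, Mon
Jun: 30 days, starts Tue → 5 of Tue, Wed
Jul: 31 days, starts Thu → 5 of Thu, Fri, Sat ✓
Aug: 31 days, starts Sun → 5 of Sun, Mon, Tue
Sep: 30 days, starts Wed → 5 of Wed, Thu
Oct: 31 days, starts Fri → 5 of Fri, Sat, Sun ✓
Nov: 30 days, starts Mon → 5 of Mon, Tue
Dec: 31 days, starts Wed → 5 of Wed, Thu, Fri ✓
Months with five Fridays: Jan, Apr, Jul, Oct, Dec.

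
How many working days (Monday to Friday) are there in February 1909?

February 1, 1909 is a Monday.
From February 1, 1909 to February 28, 1909 is 28 days inclusive.
28 = 7 × 4, so the span is exactly 4 full weeks.
Each full week contributes 5 weekdays (Mon–Fri): 4 × 5 = 20.
Total: 20.

20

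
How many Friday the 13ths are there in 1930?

1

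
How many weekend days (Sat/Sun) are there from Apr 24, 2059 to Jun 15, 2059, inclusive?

16

Apr 24, 2059 is a Thursday.
From Apr 24, 2059 to Jun 15, 2059 is 53 days inclusive.
53 = 7 × 7 + 4, so there are 7 full weeks plus 4 extra days.
Each full week contributes 2 weekend days (Sat, Sun): 7 × 2 = 14.
The 4 extra days are Thursday, Friday, Saturday, Sunday — 2 of them qualify.
Total: 14 + 2 = 16.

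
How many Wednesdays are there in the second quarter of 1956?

13

1 April 1956 is a Sunday.
From 1 April 1956 to 30 June 1956 is 91 days inclusive.
91 = 7 × 13, so the span is exactly 13 full weeks.
Each full week contributes one Wednesday: 13 so far.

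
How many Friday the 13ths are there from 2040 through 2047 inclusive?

16

Friday-the-13ths by year:
2040: Jan, Apr, Jul
2041: Sep, Dec
2042: Jun
2043: Feb, Mar, Nov
2044: May
2045: Jan, Oct
2046: Apr, Jul
2047: Sep, Dec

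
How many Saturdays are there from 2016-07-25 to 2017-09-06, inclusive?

58

2016-07-25 is a Monday.
From 2016-07-25 to 2017-09-06 is 409 days inclusive.
409 = 7 × 58 + 3, so there are 58 full weeks plus 3 extra days.
Each full week contributes one Saturday: 58 so far.
The 3 extra days are Mon, Tue, Wed — none qualify.
Total: 58 + 0 = 58.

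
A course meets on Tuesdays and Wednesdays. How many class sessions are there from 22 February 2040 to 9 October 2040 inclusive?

22 February 2040 is a Wednesday.
From 22 February 2040 to 9 October 2040 is 231 days inclusive.
231 = 7 × 33, so the span is exactly 33 full weeks.
Each full week contributes 2 days from the set (Tue, Wed): 33 × 2 = 66.

66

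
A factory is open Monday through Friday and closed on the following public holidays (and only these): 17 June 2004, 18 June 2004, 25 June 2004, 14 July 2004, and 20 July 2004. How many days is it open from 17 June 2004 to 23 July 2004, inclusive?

22 business days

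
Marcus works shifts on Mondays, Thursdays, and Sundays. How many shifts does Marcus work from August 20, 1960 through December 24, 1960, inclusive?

54

August 20, 1960 is a Saturday.
That's 127 days from start to end, counting both.
127 = 7 × 18 + 1, so there are 18 full weeks plus 1 extra day.
Each full week contributes 3 days from the set (Mon, Thu, Sun): 18 × 3 = 54.
The 1 extra day is Sat — none qualify.
Total: 54 + 0 = 54.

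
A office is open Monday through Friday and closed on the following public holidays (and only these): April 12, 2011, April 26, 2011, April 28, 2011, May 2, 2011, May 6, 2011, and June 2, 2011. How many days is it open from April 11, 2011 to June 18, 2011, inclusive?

April 11, 2011 is a Monday.
From April 11, 2011 to June 18, 2011 is 69 days inclusive.
69 = 7 × 9 + 6, so there are 9 full weeks plus 6 extra days.
Each full week contributes 5 weekdays (Mon–Fri): 9 × 5 = 45.
The 6 extra days are Mon, Tue, Wed, Thu, Fri, Sat — 5 of them qualify.
Total: 45 + 5 = 50.
Holidays: April 12, 2011 (Tue); April 26, 2011 (Tue); April 28, 2011 (Thu); May 2, 2011 (Mon); May 6, 2011 (Fri); June 2, 2011 (Thu).
All 6 holidays fall on weekdays, so subtract 6.
Business days: 50 − 6 = 44.

44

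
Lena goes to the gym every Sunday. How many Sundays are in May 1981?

5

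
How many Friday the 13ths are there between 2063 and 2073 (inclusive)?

Friday-the-13ths by year:
2063: Apr, Jul
2064: Jun
2065: Feb, Mar, Nov
2066: Aug
2067: May
2068: Jan, Apr, Jul
2069: Sep, Dec
2070: Jun
2071: Feb, Mar, Nov
2072: May
2073: Jan, Oct

20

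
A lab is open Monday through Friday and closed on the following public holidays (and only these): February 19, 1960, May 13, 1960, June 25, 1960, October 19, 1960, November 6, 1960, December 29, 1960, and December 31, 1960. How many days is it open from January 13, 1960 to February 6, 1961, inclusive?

275

January 13, 1960 is a Wednesday.
That's 391 days from start to end, counting both.
391 = 7 × 55 + 6, so there are 55 full weeks plus 6 extra days.
Each full week contributes 5 weekdays (Mon–Fri): 55 × 5 = 275.
The 6 extra days are Wednesday, Thursday, Friday, Saturday, Sunday, Monday — 4 of them qualify.
Total: 275 + 4 = 279.
Holidays: February 19, 1960 (Fri); May 13, 1960 (Fri); June 25, 1960 (Sat); October 19, 1960 (Wed); November 6, 1960 (Sun); December 29, 1960 (Thu); December 31, 1960 (Sat).
4 of the 7 holidays fall on weekdays; the rest are weekends and were already excluded.
Business days: 279 − 4 = 275.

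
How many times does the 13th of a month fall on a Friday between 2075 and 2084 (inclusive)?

Friday-the-13ths by year:
2075: Sep, Dec
2076: Mar, Nov
2077: Aug
2078: May
2079: Jan, Oct
2080: Sep, Dec
2081: Jun
2082: Feb, Mar, Nov
2083: Aug
2084: Oct

16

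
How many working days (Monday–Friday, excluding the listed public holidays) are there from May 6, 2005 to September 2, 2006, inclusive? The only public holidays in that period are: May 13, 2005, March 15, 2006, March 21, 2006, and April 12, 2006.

May 6, 2005 is a Friday.
From May 6, 2005 to September 2, 2006 is 485 days inclusive.
485 = 7 × 69 + 2, so there are 69 full weeks plus 2 extra days.
Each full week contributes 5 weekdays (Mon–Fri): 69 × 5 = 345.
The 2 extra days are Fri, Sat — 1 of them qualifies.
Total: 345 + 1 = 346.
Holidays: May 13, 2005 (Fri); March 15, 2006 (Wed); March 21, 2006 (Tue); April 12, 2006 (Wed).
All 4 holidays fall on weekdays, so subtract 4.
Business days: 346 − 4 = 342.

342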